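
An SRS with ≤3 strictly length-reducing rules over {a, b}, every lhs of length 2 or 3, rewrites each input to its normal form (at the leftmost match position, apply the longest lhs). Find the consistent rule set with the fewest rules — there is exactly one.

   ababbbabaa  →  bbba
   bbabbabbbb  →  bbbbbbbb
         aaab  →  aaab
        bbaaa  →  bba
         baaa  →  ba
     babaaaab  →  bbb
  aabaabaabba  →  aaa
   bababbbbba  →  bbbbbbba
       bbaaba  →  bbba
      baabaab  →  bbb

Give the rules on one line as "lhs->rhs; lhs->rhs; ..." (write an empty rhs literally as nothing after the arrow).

  | ababbbabaa => abbbbabaa => bbabaa => bbbaa => bbba
  | bbabbabbbb => bbbbabbbb => bbbbbbbb
  | aaab
  | bbaaa => bbaa => bba

abb->; baa->ba; bab->bb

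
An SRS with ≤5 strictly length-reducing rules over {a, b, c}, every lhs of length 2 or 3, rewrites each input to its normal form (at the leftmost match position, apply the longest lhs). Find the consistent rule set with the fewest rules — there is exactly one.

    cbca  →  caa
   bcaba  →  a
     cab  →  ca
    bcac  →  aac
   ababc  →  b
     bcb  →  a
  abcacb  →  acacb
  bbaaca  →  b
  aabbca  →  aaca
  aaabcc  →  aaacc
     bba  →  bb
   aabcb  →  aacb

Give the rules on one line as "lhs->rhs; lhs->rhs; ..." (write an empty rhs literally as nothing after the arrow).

  | cbca => caa
  | bcaba => aaba => ab => a
  | cab => ca
  | bcac => aac

ab->a; aba->b; ba->b; bc->a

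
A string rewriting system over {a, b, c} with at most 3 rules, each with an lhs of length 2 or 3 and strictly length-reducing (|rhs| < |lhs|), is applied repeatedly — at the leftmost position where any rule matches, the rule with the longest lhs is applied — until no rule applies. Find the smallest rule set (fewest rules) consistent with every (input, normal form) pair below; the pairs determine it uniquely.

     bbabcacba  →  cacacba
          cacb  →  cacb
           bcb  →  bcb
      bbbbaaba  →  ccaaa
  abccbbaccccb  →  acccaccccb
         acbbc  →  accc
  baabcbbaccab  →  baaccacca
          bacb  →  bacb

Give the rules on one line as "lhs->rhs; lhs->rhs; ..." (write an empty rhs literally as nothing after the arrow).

  | bbabcacba => cabcacba => cacacba
  | cacb
  | bcb
  | bbbbaaba => cbbaaba => ccaaba => ccaaa

ab->a; bb->c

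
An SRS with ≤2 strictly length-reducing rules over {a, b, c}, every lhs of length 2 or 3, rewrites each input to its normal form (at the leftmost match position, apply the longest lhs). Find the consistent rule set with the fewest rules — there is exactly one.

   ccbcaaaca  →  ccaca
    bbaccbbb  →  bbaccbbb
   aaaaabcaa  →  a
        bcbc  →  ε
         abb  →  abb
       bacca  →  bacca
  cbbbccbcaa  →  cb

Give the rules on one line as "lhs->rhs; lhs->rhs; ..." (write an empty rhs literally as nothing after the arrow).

  | ccbcaaaca => ccaaaca => ccaca
  | bbaccbbb
  | aaaaabcaa => aaabcaa => abcaa => aaa => a
  | bcbc => bc => ε

aa->; bc->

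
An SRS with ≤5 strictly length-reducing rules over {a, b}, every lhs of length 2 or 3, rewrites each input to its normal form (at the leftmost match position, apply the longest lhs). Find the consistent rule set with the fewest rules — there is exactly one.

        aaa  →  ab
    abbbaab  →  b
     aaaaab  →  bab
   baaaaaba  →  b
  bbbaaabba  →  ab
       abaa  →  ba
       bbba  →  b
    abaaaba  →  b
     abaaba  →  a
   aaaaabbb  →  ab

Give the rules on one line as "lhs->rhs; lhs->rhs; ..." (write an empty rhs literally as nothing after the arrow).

aa->b; aaa->ab; aba->b; bb->a

  | aaa => ab
  | abbbaab => aabaab => bbaab => aaab => abb => aa => b
  | aaaaab => abaab => bab
  | baaaaaba => babaaba => bbaba => aaba => bba => aa => b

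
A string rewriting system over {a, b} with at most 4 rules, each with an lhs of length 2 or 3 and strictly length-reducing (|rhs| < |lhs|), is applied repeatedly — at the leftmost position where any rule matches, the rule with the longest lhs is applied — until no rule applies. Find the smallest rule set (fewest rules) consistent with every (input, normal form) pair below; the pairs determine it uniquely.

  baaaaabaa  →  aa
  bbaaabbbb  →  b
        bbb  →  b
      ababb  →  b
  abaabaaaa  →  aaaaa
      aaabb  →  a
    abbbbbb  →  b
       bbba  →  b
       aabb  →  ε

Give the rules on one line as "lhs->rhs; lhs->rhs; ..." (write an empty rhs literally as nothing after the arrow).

  | baaaaabaa => baaaabaa => baaabaa => baabaa => babaa => bbaa => aa
  | bbaaabbbb => aaabbbb => aabbb => abb => b
  | bbb => b
  | ababb => abb => b

ab->; ba->b; bb->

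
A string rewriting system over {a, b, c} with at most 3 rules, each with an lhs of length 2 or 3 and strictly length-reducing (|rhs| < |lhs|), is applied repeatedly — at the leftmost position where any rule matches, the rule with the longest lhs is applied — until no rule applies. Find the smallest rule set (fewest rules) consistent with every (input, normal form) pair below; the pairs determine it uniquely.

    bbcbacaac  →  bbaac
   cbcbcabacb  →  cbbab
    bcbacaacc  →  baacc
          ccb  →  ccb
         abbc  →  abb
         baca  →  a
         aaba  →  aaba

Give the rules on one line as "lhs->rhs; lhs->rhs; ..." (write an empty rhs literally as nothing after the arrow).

bac->; bc->b

  | bbcbacaac => bbbacaac => bbaac
  | cbcbcabacb => cbbcabacb => cbbabacb => cbbab
  | bcbacaacc => bbacaacc => baacc
  | ccb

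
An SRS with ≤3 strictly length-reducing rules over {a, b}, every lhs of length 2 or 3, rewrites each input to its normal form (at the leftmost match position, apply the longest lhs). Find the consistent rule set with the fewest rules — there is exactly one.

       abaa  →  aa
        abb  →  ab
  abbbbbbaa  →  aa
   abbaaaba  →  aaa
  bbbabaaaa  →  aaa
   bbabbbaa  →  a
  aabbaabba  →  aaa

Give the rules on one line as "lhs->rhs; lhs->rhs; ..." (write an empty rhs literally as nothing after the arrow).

ba->; bb->b

  | abaa => aa
  | abb => ab
  | abbbbbbaa => abbbbbaa => abbbbaa => abbbaa => abbaa => abaa => aa
  | abbaaaba => abaaaba => aaaba => aaa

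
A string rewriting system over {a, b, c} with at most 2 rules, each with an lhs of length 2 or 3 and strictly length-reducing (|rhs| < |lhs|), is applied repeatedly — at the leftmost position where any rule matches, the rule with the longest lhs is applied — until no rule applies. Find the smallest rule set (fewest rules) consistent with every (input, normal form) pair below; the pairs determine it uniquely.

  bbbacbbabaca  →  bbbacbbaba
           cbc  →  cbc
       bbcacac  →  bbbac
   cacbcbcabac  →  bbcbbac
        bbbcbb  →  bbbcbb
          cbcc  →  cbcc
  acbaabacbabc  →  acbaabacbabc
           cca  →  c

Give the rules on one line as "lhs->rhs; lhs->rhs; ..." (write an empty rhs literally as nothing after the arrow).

ca->; cac->b

  | bbbacbbabaca => bbbacbbaba
  | cbc
  | bbcacac => bbbac
  | cacbcbcabac => bbcbcabac => bbcbbac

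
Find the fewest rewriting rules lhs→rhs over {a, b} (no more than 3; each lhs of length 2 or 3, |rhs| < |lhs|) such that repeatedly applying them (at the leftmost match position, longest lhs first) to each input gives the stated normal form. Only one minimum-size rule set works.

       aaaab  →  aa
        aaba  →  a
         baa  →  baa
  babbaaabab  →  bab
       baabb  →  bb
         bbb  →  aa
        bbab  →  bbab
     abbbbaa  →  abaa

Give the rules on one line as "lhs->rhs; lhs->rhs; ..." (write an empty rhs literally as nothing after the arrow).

  | aaaab => aa
  | aaba => a
  | baa
  | babbaaabab => babaaabab => babaab => bab

aab->; abb->ab; bbb->aa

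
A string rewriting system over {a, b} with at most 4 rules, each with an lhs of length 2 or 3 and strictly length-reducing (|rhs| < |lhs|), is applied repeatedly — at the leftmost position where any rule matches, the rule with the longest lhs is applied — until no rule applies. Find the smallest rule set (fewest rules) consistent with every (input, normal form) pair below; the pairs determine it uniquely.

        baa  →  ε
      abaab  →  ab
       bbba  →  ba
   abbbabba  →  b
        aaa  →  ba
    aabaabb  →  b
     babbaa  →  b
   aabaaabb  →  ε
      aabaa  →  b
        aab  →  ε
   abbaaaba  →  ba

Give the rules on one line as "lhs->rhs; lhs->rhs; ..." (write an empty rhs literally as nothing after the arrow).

aa->b; bab->b; bb->

  | baa => bb => ε
  | abaab => abbb => ab
  | bbba => ba
  | abbbabba => ababba => abba => aa => b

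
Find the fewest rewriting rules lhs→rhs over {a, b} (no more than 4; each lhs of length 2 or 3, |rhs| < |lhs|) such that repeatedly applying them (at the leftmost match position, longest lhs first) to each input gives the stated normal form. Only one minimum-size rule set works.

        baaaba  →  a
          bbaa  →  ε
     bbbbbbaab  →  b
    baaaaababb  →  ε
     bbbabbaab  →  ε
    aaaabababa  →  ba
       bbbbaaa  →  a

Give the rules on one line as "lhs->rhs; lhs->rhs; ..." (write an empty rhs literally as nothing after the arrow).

  | baaaba => baba => bba => a
  | bbaa => aa => ε
  | bbbbbbaab => bbbbaab => bbaab => aab => b
  | baaaaababb => baaababb => bababb => bbabb => abb => bb => ε

aa->; ab->b; bb->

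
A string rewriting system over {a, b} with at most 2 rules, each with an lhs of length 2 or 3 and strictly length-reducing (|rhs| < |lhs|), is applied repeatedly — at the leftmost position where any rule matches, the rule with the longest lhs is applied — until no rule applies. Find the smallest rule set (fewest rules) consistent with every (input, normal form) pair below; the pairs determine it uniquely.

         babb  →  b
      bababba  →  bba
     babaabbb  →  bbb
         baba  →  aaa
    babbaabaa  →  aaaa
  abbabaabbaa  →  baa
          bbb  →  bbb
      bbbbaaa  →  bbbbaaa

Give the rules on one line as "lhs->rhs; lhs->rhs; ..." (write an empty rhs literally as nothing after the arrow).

  | babb => aab => ab => b
  | bababba => aaabba => aabba => abba => bba
  | babaabbb => aaaabbb => aaabbb => aabbb => abbb => bbb
  | baba => aaa

ab->b; bab->aa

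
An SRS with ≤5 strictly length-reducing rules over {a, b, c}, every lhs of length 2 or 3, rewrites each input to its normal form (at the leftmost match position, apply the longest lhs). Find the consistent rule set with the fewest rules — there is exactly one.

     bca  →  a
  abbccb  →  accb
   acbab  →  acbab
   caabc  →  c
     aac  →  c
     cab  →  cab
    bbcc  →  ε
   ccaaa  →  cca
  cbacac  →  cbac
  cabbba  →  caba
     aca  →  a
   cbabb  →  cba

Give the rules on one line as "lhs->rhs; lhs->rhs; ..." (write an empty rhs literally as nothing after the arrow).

  | bca => a
  | abbccb => accb
  | acbab
  | caabc => cbc => c

aa->; abb->a; aca->a; bc->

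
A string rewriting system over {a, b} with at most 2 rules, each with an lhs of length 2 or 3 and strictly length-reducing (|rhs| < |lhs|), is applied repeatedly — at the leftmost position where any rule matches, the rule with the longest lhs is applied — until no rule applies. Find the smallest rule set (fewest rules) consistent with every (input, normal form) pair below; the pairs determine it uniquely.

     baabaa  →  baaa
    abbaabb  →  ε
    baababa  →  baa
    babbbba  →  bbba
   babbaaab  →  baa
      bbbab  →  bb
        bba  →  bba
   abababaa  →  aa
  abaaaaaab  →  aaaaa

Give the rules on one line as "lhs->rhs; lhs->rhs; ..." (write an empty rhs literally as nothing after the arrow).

ab->; bab->

  | baabaa => baaa
  | abbaabb => baabb => bab => ε
  | baababa => baaba => baa
  | babbbba => bbba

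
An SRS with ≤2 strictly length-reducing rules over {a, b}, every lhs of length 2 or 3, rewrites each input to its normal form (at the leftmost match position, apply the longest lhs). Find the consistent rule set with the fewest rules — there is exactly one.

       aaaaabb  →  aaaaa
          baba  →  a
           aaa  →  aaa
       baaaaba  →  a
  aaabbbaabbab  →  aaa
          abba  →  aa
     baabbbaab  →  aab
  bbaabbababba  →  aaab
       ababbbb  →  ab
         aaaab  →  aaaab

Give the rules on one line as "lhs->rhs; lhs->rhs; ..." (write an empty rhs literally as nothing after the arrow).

ba->b; bb->

  | aaaaabb => aaaaa
  | baba => bba => a
  | aaa
  | baaaaba => baaaba => baaba => baba => bba => a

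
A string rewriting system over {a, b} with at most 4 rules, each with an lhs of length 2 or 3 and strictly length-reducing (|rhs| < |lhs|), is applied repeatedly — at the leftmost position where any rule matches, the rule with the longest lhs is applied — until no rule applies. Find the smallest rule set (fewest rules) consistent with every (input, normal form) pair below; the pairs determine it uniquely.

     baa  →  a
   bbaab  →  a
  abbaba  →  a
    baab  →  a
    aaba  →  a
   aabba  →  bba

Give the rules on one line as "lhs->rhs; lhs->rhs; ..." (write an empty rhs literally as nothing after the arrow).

aa->a; ab->a; abb->bb; baa->aa

  | baa => aa => a
  | bbaab => baab => aab => ab => a
  | abbaba => bbaba => bbaa => baa => aa => a
  | baab => aab => ab => a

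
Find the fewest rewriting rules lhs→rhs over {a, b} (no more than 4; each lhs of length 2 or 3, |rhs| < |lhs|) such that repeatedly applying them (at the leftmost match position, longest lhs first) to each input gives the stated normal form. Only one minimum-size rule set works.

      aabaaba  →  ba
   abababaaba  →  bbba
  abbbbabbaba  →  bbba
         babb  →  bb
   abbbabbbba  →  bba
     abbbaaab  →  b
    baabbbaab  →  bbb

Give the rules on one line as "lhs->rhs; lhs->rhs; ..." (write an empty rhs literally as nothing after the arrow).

  | aabaaba => abaaba => baaba => ba
  | abababaaba => bababaaba => bbabaaba => bbbaaba => bbba
  | abbbbabbaba => abbbabbaba => abbabbaba => ababbaba => babbaba => bababa => bbaba => bbba
  | babb => bab => bb

ab->b; abb->ab; baa->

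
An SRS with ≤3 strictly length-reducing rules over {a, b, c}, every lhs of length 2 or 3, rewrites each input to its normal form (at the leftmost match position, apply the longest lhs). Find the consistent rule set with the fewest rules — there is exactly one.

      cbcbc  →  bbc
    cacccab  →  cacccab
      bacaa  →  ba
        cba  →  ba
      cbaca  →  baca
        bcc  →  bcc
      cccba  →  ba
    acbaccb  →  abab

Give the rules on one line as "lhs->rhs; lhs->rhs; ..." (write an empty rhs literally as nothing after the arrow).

caa->; cb->b

  | cbcbc => bcbc => bbc
  | cacccab
  | bacaa => ba
  | cba => ba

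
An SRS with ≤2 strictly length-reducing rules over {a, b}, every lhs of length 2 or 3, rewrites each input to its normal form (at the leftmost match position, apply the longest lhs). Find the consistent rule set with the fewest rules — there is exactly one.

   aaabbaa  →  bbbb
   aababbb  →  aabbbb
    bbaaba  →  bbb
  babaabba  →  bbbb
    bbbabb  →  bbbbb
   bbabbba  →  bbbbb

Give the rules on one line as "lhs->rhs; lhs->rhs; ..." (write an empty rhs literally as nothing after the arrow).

aaa->bb; ba->b

  | aaabbaa => bbbbaa => bbbba => bbbb
  | aababbb => aabbbb
  | bbaaba => bbaba => bbba => bbb
  | babaabba => bbaabba => bbabba => bbbba => bbbb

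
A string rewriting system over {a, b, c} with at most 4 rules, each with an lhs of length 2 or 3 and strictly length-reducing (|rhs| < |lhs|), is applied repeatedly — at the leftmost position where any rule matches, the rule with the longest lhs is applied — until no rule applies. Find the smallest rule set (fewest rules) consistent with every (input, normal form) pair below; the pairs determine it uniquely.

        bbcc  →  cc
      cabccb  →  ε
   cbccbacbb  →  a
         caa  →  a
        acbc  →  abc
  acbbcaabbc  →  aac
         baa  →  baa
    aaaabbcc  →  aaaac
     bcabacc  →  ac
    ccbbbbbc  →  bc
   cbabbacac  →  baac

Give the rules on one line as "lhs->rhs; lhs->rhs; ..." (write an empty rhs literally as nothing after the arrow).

acc->ac; bb->; ca->; cb->b

  | bbcc => cc
  | cabccb => bccb => bcb => bb => ε
  | cbccbacbb => bccbacbb => bcbacbb => bbacbb => acbb => abb => a
  | caa => a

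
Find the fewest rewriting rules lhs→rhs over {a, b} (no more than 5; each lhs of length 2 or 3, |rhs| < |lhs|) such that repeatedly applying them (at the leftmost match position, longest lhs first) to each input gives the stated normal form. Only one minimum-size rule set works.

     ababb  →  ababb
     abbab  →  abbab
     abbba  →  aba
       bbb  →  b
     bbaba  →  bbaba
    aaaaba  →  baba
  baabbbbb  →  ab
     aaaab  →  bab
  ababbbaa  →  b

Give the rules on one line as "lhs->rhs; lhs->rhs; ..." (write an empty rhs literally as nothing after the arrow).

aa->b; aaa->b; baa->a; bbb->b

  | ababb
  | abbab
  | abbba => aba
  | bbb => b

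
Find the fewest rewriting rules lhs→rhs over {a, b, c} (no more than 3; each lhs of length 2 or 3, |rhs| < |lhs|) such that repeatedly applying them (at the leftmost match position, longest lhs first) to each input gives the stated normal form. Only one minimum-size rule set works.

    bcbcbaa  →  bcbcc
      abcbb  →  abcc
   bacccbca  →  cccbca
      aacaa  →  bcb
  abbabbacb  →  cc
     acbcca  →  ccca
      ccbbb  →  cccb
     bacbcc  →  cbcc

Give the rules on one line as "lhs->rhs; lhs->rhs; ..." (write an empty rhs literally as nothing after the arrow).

  | bcbcbaa => bcbcbb => bcbcc
  | abcbb => abcc
  | bacccbca => bbccbca => cccbca
  | aacaa => bcaa => bcb

aa->b; ac->b; bb->c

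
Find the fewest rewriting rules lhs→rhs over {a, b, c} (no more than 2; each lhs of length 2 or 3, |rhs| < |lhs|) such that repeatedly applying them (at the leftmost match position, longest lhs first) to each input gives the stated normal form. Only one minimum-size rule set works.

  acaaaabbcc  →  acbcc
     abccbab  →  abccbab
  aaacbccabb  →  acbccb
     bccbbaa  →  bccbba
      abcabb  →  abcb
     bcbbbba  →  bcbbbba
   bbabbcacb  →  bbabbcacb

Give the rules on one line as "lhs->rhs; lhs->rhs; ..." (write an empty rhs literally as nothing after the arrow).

  | acaaaabbcc => acaaabbcc => acaabbcc => acabbcc => acbcc
  | abccbab
  | aaacbccabb => aacbccabb => acbccabb => acbccb
  | bccbbaa => bccbba

aa->a; cab->c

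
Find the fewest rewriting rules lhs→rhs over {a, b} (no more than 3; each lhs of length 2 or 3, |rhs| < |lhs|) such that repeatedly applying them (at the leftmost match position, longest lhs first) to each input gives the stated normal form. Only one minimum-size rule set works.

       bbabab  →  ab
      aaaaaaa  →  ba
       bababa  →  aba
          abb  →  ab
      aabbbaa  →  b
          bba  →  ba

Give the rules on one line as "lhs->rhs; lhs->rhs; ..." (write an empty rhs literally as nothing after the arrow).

aa->b; bab->; bb->b

  | bbabab => babab => ab
  | aaaaaaa => baaaaa => bbaaa => baaa => bba => ba
  | bababa => aba
  | abb => ab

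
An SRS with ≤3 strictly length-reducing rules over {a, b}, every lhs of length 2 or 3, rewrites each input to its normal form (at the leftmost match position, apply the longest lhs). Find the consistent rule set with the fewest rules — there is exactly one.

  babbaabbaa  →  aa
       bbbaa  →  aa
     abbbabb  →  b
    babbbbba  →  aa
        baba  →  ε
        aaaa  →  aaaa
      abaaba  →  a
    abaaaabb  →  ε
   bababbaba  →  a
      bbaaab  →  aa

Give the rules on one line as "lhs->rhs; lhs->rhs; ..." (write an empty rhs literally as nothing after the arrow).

aab->; ba->; bba->aa

  | babbaabbaa => bbaabbaa => aaabbaa => abaa => aa
  | bbbaa => baaa => aa
  | abbbabb => abaabb => aabb => b
  | babbbbba => bbbbba => bbbaa => baaa => aa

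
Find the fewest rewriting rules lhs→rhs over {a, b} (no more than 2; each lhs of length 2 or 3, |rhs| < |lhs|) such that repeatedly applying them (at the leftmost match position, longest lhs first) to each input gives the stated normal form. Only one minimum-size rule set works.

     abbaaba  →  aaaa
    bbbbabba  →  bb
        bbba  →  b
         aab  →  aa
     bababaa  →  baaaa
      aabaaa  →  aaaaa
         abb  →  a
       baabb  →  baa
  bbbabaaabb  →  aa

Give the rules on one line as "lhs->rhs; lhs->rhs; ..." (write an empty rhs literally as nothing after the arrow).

  | abbaaba => abaaba => aaaba => aaaa
  | bbbbabba => bbbba => bb
  | bbba => b
  | aab => aa

ab->a; bba->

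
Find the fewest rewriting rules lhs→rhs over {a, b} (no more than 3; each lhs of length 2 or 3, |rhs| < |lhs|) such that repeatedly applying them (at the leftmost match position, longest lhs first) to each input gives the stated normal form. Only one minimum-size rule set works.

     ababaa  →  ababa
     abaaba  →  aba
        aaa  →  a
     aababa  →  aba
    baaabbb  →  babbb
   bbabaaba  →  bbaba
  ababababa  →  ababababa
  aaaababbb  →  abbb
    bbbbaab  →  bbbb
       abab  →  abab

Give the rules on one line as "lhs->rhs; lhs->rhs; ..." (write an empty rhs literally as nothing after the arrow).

aa->a; aaa->a; aab->

  | ababaa => ababa
  | abaaba => aba
  | aaa => a
  | aababa => aba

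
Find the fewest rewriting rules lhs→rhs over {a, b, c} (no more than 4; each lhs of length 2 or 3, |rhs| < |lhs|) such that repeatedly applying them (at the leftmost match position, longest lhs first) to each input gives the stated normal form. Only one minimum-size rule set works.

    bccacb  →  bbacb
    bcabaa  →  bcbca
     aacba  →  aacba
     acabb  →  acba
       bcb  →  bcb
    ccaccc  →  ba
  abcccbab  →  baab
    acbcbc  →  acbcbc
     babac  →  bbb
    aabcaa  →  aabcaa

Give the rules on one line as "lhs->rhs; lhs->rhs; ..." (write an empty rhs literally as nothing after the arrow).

  | bccacb => bbacb
  | bcabaa => bcbca
  | aacba
  | acabb => acba

aba->bc; abb->ba; cc->b; ccc->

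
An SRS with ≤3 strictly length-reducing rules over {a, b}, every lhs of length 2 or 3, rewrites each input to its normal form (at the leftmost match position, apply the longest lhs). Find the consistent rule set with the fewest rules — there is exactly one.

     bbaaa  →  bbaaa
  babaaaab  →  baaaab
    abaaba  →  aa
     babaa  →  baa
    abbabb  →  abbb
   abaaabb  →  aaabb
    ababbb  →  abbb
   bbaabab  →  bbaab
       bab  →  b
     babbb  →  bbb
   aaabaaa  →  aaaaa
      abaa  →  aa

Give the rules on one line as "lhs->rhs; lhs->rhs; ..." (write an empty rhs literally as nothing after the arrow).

  | bbaaa
  | babaaaab => baaaab
  | abaaba => aaba => aa
  | babaa => baa

aba->a; bab->b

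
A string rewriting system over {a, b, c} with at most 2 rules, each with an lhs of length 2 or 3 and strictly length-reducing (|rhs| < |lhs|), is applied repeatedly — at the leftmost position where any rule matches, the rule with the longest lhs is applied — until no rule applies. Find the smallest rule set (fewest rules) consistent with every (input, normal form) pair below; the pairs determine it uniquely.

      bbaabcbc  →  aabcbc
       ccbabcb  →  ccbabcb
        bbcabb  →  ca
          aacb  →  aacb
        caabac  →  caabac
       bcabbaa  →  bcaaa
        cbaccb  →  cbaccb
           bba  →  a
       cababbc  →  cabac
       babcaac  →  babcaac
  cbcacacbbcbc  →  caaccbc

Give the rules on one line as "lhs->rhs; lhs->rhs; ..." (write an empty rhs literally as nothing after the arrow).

bb->; cac->ba

  | bbaabcbc => aabcbc
  | ccbabcb
  | bbcabb => cabb => ca
  | aacb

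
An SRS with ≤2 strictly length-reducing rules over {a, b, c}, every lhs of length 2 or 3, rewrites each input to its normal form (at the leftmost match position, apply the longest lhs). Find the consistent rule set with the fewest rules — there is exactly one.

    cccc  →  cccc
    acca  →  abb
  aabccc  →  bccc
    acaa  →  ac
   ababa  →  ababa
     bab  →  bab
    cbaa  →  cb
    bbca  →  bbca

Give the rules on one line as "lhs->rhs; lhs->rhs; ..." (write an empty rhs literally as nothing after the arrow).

  | cccc
  | acca => abb
  | aabccc => bccc
  | acaa => ac

aa->; cca->bb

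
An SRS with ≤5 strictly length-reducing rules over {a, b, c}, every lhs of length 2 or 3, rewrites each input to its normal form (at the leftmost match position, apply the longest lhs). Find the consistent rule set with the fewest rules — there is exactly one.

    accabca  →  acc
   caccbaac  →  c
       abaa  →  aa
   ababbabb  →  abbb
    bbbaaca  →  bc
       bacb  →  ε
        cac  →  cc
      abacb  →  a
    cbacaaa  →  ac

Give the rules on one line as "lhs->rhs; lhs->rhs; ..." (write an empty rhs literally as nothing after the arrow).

ba->; ca->c; cb->; ccc->b

  | accabca => accbca => acca => acc
  | caccbaac => cccbaac => bbaac => bac => c
  | abaa => aa
  | ababbabb => abbabb => abbb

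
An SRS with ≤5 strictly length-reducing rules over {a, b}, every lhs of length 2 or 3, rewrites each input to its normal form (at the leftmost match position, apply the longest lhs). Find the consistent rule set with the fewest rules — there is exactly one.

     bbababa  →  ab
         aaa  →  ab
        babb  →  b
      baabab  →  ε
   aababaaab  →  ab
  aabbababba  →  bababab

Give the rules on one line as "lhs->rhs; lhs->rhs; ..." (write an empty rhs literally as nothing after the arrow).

  | bbababa => aababa => baaba => bbaa => aaa => ab
  | aaa => ab
  | babb => baa => b
  | baabab => bbaab => aaab => abb => aa => ε

aa->; aaa->ab; aab->ba; bb->a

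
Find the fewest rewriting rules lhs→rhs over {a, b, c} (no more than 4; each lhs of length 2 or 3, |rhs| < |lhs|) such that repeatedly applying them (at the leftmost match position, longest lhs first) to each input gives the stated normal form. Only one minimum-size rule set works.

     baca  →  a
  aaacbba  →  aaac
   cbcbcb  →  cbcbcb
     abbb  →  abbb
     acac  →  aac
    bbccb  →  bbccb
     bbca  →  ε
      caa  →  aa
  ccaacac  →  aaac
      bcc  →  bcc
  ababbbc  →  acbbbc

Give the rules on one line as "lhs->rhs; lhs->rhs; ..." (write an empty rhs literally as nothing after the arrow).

  | baca => cca => ca => a
  | aaacbba => aaac
  | cbcbcb
  | abbb

ba->c; bba->; ca->a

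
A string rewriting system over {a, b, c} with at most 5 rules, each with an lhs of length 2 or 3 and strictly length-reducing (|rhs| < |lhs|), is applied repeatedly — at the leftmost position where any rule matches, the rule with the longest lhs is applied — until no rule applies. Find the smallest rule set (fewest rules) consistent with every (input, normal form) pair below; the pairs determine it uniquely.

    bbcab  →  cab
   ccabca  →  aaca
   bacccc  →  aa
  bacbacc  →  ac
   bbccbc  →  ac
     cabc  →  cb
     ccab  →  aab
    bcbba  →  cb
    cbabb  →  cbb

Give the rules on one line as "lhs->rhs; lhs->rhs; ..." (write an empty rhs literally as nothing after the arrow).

  | bbcab => bcab => cab
  | ccabca => aabca => aaca
  | bacccc => cccc => acc => aa
  | bacbacc => cbacc => ccc => ac

ba->; bc->c; cac->cb; cc->a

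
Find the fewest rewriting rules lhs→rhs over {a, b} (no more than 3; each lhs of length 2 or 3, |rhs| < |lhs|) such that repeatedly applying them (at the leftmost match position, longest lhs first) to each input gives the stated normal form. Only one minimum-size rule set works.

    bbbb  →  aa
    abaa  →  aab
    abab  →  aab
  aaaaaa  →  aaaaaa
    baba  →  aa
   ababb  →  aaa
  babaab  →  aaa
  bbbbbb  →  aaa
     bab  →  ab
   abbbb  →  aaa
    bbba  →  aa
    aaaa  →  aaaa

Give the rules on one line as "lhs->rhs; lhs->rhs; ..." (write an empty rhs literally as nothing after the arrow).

  | bbbb => abb => aa
  | abaa => aab
  | abab => aab
  | aaaaaa

ba->a; baa->ab; bb->a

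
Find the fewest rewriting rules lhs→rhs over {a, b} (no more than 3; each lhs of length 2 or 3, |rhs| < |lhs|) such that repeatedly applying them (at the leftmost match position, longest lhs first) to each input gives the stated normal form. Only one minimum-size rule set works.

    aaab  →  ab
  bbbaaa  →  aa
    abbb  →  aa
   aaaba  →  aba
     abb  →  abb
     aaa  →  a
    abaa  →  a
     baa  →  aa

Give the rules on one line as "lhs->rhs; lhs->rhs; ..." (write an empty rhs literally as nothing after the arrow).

  | aaab => ab
  | bbbaaa => aaaa => aa
  | abbb => aa
  | aaaba => aba

aaa->a; baa->aa; bbb->a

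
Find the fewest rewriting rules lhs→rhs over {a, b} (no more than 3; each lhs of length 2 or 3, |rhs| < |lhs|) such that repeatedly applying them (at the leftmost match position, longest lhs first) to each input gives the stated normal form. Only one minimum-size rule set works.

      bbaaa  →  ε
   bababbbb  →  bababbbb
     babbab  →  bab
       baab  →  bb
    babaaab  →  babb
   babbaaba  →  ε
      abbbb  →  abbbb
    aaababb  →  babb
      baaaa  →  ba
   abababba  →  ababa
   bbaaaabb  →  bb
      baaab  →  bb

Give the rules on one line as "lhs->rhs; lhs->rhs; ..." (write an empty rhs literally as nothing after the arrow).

aa->; aaa->; bba->

  | bbaaa => aa => ε
  | bababbbb
  | babbab => bab
  | baab => bb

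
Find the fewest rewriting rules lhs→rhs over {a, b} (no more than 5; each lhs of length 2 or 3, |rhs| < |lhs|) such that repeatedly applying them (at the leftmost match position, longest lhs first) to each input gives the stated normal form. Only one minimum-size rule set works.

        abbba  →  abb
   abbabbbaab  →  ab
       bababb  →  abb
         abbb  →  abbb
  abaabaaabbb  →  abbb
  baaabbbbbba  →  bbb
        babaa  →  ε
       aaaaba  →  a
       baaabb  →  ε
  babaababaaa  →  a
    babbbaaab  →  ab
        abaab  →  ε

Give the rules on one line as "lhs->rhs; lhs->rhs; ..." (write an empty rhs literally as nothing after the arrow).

  | abbba => abb
  | abbabbbaab => abbbaab => abbab => ab
  | bababb => abb
  | abbb

aa->; aab->ba; ba->; bab->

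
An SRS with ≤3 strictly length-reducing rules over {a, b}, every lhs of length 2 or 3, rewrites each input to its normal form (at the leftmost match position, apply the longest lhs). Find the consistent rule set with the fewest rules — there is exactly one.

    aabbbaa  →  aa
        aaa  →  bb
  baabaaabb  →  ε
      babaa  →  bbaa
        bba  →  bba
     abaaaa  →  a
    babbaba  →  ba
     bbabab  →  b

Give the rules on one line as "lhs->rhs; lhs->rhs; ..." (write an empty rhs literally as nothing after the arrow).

  | aabbbaa => abbbaa => bbbaa => aa
  | aaa => bb
  | baabaaabb => babaaabb => bbaaabb => bbbbbb => bbb => ε
  | babaa => bbaa

aaa->bb; ab->b; bbb->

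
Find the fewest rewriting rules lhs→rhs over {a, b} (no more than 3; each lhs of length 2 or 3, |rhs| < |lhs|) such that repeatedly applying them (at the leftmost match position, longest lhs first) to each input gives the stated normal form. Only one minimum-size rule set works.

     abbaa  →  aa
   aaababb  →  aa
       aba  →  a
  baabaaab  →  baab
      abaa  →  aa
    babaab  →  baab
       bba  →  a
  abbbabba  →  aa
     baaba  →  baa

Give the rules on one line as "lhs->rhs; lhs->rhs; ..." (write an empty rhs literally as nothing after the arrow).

aaa->aa; aba->a; bb->

  | abbaa => aaa => aa
  | aaababb => aababb => aabb => aa
  | aba => a
  | baabaaab => baaaab => baaab => baab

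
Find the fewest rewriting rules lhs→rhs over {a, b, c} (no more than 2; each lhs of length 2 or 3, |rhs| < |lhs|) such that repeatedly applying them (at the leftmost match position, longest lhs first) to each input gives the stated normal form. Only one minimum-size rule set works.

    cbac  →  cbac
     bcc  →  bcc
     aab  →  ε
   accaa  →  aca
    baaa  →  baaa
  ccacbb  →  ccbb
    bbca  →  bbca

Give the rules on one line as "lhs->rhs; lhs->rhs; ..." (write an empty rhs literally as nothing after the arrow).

aab->; cca->c

  | cbac
  | bcc
  | aab => ε
  | accaa => aca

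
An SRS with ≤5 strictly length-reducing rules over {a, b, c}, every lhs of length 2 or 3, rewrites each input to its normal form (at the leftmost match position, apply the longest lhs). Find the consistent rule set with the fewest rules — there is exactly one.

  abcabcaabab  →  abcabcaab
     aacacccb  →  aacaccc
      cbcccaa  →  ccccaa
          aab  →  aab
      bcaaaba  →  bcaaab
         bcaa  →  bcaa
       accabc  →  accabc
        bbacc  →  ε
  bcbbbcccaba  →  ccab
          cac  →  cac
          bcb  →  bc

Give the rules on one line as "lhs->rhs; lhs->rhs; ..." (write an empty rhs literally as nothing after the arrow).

ba->b; bb->b; bcc->; cb->c

  | abcabcaabab => abcabcaabb => abcabcaab
  | aacacccb => aacaccc
  | cbcccaa => ccccaa
  | aab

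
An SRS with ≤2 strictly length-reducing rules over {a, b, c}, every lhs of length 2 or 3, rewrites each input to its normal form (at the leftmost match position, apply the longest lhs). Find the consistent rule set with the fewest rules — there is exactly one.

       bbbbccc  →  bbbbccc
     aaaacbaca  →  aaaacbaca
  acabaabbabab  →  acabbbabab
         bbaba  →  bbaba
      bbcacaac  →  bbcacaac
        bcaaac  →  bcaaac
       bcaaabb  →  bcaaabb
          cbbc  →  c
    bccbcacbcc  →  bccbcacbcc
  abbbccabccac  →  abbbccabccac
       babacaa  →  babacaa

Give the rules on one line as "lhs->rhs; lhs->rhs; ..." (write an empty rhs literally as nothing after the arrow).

  | bbbbccc
  | aaaacbaca
  | acabaabbabab => acabbbabab
  | bbaba

baa->b; cbb->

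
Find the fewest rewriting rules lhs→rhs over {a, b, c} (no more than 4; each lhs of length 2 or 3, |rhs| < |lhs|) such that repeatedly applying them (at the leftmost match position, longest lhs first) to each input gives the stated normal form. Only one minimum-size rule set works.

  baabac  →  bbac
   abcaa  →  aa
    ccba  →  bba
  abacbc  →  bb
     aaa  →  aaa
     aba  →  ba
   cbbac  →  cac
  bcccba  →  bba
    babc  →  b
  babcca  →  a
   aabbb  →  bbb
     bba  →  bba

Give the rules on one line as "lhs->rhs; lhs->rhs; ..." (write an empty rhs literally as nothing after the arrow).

  | baabac => babac => bbac
  | abcaa => bcaa => aa
  | ccba => bba
  | abacbc => bacbc => bacc => bab => bb

ab->b; bc->; cb->c; cc->b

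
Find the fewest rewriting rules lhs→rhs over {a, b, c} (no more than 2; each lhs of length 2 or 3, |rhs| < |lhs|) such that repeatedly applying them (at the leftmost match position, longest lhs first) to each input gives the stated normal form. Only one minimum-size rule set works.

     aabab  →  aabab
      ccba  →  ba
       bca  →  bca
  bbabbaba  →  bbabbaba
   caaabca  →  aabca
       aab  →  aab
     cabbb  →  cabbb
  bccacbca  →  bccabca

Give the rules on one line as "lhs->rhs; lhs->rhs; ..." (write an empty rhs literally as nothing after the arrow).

  | aabab
  | ccba => cba => ba
  | bca
  | bbabbaba

caa->a; cb->b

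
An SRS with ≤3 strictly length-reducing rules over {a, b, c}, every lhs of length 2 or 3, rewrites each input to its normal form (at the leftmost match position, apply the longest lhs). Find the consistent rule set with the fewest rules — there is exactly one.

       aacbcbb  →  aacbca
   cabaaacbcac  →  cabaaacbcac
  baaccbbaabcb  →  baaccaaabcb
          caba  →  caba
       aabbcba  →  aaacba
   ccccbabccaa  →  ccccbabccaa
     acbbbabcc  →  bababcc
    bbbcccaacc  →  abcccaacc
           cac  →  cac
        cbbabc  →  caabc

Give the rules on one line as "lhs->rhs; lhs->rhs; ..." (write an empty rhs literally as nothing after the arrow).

  | aacbcbb => aacbca
  | cabaaacbcac
  | baaccbbaabcb => baaccaaabcb
  | caba

aca->ba; bb->a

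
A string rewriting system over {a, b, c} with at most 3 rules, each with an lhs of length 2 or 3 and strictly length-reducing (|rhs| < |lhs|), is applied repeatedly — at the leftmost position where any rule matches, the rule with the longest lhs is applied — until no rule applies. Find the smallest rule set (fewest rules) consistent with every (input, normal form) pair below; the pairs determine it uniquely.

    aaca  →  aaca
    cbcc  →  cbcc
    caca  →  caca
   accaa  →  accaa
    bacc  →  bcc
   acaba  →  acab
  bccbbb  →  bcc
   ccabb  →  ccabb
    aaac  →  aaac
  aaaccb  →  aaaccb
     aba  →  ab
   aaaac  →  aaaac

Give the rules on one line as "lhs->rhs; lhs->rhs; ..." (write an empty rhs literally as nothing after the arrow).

  | aaca
  | cbcc
  | caca
  | accaa

ba->b; bbb->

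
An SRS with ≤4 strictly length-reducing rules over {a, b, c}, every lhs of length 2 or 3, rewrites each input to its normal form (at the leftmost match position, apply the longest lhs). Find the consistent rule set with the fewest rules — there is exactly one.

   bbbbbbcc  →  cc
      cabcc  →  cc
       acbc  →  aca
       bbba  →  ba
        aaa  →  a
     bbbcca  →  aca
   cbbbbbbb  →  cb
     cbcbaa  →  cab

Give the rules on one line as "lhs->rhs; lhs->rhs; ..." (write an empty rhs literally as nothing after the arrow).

aa->; bb->; bc->a

  | bbbbbbcc => bbbbcc => bbcc => cc
  | cabcc => caac => cc
  | acbc => aca
  | bbba => ba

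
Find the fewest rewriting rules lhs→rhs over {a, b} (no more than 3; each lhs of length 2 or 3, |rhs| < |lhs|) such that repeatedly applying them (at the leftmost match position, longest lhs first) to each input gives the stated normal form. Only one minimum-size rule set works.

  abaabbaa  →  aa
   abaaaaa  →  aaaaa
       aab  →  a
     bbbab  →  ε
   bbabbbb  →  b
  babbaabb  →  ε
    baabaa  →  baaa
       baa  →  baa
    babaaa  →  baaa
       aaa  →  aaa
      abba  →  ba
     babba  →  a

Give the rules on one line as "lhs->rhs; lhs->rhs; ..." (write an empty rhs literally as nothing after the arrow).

ab->; bb->b; bba->a

  | abaabbaa => aabbaa => abaa => aa
  | abaaaaa => aaaaa
  | aab => a
  | bbbab => bbab => ab => ε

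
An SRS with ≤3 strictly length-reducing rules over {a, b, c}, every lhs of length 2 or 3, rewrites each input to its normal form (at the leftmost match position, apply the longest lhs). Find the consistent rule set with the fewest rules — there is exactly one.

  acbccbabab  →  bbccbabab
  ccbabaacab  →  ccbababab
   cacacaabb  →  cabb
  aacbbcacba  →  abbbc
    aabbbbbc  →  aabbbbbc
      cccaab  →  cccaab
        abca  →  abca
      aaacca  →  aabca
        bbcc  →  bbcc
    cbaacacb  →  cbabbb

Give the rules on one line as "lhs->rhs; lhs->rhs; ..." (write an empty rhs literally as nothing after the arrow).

  | acbccbabab => bbccbabab
  | ccbabaacab => ccbababab
  | cacacaabb => cbacaabb => cbbaabb => cabb
  | aacbbcacba => abbbcacba => abbbcbba => abbbc

ac->b; bba->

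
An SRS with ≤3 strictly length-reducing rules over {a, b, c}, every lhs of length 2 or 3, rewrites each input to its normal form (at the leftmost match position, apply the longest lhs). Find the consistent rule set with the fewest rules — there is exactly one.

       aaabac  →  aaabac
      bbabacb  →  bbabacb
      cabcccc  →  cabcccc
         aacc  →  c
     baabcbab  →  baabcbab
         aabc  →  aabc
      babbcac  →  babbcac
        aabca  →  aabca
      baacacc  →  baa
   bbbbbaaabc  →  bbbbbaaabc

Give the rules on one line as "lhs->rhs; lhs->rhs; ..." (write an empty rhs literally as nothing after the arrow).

  | aaabac
  | bbabacb
  | cabcccc
  | aacc => c

aac->; acc->aa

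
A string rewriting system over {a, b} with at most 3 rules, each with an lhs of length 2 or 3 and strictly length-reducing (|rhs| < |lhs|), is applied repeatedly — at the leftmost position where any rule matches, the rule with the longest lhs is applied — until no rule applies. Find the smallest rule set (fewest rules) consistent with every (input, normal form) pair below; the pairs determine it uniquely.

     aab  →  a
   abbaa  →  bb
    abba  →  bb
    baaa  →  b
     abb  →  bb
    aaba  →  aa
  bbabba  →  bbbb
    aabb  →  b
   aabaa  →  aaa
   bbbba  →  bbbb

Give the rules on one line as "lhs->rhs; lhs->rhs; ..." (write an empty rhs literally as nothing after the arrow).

aab->a; ab->b; ba->b

  | aab => a
  | abbaa => bbaa => bba => bb
  | abba => bba => bb
  | baaa => baa => ba => b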